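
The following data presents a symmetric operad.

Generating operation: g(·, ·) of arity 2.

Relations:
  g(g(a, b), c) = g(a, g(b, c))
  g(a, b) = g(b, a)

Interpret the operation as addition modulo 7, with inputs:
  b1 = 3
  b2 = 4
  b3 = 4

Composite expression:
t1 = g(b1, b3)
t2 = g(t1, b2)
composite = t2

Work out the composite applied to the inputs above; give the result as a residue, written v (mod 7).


4 (mod 7)

g(b1, b3) = 0
g(g(b1, b3), b2) = 4


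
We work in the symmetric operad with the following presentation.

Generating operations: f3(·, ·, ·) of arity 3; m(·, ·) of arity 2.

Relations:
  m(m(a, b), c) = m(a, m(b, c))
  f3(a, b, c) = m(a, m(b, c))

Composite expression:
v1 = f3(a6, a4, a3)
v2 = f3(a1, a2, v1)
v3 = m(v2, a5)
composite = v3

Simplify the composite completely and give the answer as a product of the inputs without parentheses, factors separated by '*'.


a1 * a2 * a6 * a4 * a3 * a5

Under associativity of m, the answer is the a's in reading order.
f3(a6, a4, a3) collapses to a6 * a4 * a3
f3(a1, a2, f3(a6, a4, a3)) collapses to a1 * a2 * a6 * a4 * a3
m(f3(a1, a2, f3(a6, a4, a3)), a5) collapses to a1 * a2 * a6 * a4 * a3 * a5


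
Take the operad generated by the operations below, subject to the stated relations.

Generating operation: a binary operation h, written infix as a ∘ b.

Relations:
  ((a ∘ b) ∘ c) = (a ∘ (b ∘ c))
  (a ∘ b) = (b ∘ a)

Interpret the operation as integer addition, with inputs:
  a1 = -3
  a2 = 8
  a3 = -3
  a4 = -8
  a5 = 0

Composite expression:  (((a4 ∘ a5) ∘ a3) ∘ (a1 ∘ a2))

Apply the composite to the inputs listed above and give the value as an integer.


-6

(a4 ∘ a5) = -8
((a4 ∘ a5) ∘ a3) = -11
(a1 ∘ a2) = 5
(((a4 ∘ a5) ∘ a3) ∘ (a1 ∘ a2)) = -6


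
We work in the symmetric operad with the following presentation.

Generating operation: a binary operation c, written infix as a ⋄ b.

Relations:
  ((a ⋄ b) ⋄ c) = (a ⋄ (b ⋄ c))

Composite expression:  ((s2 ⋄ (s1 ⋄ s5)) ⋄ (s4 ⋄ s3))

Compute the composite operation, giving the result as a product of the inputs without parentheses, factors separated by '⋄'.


s2 ⋄ s1 ⋄ s5 ⋄ s4 ⋄ s3

Key point: c is associative — brackets drop, the s-order remains.
(s1 ⋄ s5) spells out as s1 ⋄ s5
(s2 ⋄ (s1 ⋄ s5)) spells out as s2 ⋄ s1 ⋄ s5
(s4 ⋄ s3) spells out as s4 ⋄ s3
((s2 ⋄ (s1 ⋄ s5)) ⋄ (s4 ⋄ s3)) spells out as s2 ⋄ s1 ⋄ s5 ⋄ s4 ⋄ s3


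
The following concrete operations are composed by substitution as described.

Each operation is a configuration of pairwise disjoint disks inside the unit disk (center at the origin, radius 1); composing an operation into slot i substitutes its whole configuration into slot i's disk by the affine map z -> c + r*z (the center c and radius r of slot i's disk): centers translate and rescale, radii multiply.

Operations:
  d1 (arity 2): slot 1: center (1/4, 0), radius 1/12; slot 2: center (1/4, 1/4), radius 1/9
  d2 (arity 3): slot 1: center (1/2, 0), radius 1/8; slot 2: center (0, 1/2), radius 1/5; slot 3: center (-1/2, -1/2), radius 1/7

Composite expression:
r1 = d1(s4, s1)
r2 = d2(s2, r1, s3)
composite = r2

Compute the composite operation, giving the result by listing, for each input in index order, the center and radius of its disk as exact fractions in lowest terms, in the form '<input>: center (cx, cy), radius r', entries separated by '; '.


s1: center (1/20, 11/20), radius 1/45; s2: center (1/2, 0), radius 1/8; s3: center (-1/2, -1/2), radius 1/7; s4: center (1/20, 1/2), radius 1/60

Below d2, radii multiply path by path; the s-disk centers shift.
s2: after 1 affine step, its disk has center (1/2, 0), radius 1/8
s4: after 2 affine steps, its disk has center (1/20, 1/2), radius 1/60
s1: after 2 affine steps, its disk has center (1/20, 11/20), radius 1/45
s3: after 1 affine step, its disk has center (-1/2, -1/2), radius 1/7


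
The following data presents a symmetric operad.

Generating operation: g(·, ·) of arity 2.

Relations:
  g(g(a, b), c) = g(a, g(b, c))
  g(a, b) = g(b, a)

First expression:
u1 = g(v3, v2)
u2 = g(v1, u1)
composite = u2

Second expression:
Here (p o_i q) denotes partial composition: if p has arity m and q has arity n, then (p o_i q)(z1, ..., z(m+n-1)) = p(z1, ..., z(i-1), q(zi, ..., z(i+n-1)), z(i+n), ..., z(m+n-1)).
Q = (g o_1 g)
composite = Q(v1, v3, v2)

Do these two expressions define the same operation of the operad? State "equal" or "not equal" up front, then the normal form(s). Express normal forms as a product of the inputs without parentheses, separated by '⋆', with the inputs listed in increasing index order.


equal: each reduces to v1 ⋆ v2 ⋆ v3

Reducing the first expression gives v1 ⋆ v2 ⋆ v3
Reducing the second expression gives v1 ⋆ v2 ⋆ v3
Identical normal forms: equal.


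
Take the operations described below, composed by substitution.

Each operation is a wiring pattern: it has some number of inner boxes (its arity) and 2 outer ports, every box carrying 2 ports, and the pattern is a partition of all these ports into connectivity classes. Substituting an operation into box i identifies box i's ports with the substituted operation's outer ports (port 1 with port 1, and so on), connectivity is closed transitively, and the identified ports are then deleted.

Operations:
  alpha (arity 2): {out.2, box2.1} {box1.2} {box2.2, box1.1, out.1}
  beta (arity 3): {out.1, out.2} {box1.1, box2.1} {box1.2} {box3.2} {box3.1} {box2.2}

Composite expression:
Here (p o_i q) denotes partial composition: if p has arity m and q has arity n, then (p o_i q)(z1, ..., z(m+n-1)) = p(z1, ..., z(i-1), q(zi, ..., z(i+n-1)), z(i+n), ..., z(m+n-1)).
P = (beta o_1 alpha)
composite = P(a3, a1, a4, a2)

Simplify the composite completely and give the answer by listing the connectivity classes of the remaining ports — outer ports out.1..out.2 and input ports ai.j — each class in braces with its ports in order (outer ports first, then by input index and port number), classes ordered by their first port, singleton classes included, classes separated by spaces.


{out.1, out.2} {a1.1} {a1.2, a3.1, a4.1} {a2.1} {a2.2} {a3.2} {a4.2}

Reachability decides: close wires over beta-identified ports.
through alpha, on inputs (a3, a1): {out.1, a1.2, a3.1} {out.2, a1.1} {a3.2} (out.j = stage outer ports)
through beta, on inputs (a3, a1, a4, a2): {out.1, out.2} {a1.1} {a1.2, a3.1, a4.1} {a2.1} {a2.2} {a3.2} {a4.2} (out.j = stage outer ports)


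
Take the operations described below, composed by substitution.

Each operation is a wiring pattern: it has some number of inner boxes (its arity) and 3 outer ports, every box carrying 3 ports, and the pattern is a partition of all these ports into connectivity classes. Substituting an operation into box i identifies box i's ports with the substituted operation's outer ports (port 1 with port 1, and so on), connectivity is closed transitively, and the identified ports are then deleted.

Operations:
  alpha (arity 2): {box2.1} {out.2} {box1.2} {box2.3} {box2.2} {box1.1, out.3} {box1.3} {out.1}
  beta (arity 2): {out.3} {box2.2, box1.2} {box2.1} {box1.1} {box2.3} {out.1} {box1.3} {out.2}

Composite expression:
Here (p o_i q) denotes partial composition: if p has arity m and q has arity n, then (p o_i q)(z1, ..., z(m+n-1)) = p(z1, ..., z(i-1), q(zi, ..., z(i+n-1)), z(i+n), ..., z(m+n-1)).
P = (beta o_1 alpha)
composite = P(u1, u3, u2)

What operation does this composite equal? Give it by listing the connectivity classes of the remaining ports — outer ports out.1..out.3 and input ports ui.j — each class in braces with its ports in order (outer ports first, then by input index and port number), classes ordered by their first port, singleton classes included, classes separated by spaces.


{out.1} {out.2} {out.3} {u1.1} {u1.2} {u1.3} {u2.1} {u2.2} {u2.3} {u3.1} {u3.2} {u3.3}

After gluing at beta, chains via deleted ports link the u-ports.
composing alpha on (u1, u3), with out.j its own outer ports: {out.1} {out.2} {out.3, u1.1} {u1.2} {u1.3} {u3.1} {u3.2} {u3.3}
composing beta on (u1, u3, u2), with out.j its own outer ports: {out.1} {out.2} {out.3} {u1.1} {u1.2} {u1.3} {u2.1} {u2.2} {u2.3} {u3.1} {u3.2} {u3.3}


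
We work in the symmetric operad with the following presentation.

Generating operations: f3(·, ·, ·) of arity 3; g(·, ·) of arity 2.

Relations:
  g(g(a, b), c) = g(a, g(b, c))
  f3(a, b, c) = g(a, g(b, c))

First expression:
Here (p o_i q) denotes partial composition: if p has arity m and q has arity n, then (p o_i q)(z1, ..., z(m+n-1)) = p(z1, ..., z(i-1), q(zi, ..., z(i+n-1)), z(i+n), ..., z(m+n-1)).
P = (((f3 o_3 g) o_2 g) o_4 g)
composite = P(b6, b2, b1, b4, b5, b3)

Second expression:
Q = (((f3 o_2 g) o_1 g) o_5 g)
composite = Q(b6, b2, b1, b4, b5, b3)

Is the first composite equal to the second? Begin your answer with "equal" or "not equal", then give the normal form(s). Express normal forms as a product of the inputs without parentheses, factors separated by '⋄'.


equal; both compose to b6 ⋄ b2 ⋄ b1 ⋄ b4 ⋄ b5 ⋄ b3

Reducing the first expression gives b6 ⋄ b2 ⋄ b1 ⋄ b4 ⋄ b5 ⋄ b3
Reducing the second expression gives b6 ⋄ b2 ⋄ b1 ⋄ b4 ⋄ b5 ⋄ b3
Both agree, so they are equal.


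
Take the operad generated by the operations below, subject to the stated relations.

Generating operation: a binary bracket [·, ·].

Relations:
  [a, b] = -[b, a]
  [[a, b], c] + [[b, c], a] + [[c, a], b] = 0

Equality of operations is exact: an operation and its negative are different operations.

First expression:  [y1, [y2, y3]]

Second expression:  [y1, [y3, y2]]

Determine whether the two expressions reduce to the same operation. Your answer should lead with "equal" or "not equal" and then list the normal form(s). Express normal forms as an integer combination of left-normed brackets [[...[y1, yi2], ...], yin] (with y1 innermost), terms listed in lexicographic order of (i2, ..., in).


Normal form of the first expression: [[y1, y2], y3] - [[y1, y3], y2]
Normal form of the second expression: -[[y1, y2], y3] + [[y1, y3], y2]
Distinct normal forms: not equal.

not equal — first [[y1, y2], y3] - [[y1, y3], y2], second -[[y1, y2], y3] + [[y1, y3], y2]


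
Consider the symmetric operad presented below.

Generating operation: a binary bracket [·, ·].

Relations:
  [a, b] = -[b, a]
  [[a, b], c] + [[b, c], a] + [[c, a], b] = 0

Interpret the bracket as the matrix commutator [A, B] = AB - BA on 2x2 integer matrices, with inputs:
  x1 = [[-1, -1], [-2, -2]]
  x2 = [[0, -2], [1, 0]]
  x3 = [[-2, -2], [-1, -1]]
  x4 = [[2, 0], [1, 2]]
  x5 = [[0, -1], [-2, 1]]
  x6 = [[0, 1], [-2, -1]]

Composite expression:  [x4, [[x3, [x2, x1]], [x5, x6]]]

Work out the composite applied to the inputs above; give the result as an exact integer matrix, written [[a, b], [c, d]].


[x2, x1] = [[5, 2], [1, -5]]
[x3, [x2, x1]] = [[0, 18], [-9, 0]]
[x5, x6] = [[4, 0], [-4, -4]]
[[x3, [x2, x1]], [x5, x6]] = [[-72, -144], [-72, 72]]
[x4, [[x3, [x2, x1]], [x5, x6]]] = [[144, 0], [-144, -144]]

[[144, 0], [-144, -144]]


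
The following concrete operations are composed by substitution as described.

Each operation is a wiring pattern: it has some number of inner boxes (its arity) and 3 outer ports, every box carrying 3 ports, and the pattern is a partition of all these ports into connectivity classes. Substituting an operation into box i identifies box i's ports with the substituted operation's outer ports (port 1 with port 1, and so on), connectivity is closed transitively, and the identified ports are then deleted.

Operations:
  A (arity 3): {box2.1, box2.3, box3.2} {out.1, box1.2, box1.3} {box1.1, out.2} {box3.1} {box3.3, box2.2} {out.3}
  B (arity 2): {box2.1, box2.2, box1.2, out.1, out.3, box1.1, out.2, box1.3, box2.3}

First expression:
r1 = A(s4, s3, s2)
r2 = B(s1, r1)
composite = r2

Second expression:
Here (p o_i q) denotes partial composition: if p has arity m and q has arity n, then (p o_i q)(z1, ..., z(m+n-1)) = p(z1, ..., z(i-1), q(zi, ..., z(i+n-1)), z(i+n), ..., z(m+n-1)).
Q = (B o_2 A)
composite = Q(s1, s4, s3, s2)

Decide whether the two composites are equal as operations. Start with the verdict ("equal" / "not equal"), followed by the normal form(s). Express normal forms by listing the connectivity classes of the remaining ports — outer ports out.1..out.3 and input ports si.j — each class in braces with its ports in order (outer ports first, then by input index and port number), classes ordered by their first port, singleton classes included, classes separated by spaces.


equal — both sides give {out.1, out.2, out.3, s1.1, s1.2, s1.3, s4.1, s4.2, s4.3} {s2.1} {s2.2, s3.1, s3.3} {s2.3, s3.2}

The first expression reduces to {out.1, out.2, out.3, s1.1, s1.2, s1.3, s4.1, s4.2, s4.3} {s2.1} {s2.2, s3.1, s3.3} {s2.3, s3.2}
The second expression reduces to {out.1, out.2, out.3, s1.1, s1.2, s1.3, s4.1, s4.2, s4.3} {s2.1} {s2.2, s3.1, s3.3} {s2.3, s3.2}
One common form — equal.


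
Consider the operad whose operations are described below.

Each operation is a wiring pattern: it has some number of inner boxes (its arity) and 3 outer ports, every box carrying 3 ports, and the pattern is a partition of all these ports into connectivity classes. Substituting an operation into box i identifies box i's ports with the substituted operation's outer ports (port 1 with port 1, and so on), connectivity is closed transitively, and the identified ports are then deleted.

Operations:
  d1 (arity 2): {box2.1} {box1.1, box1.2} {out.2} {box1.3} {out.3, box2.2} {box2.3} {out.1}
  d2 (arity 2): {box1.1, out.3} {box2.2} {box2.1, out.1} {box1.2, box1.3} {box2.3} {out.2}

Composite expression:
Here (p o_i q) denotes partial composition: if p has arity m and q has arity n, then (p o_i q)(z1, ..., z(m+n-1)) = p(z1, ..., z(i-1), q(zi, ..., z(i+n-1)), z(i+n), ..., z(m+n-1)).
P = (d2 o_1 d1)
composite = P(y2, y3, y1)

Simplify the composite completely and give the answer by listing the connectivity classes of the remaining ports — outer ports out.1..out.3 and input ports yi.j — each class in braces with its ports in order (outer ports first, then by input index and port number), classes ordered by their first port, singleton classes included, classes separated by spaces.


{out.1, y1.1} {out.2} {out.3} {y1.2} {y1.3} {y2.1, y2.2} {y2.3} {y3.1} {y3.2} {y3.3}

Connectivity passes through glued d2-boundaries; trace each wire chain.
the subtree at d1 composes to {out.1} {out.2} {out.3, y3.2} {y2.1, y2.2} {y2.3} {y3.1} {y3.3} on (y2, y3); out.j = own outer ports
the subtree at d2 composes to {out.1, y1.1} {out.2} {out.3} {y1.2} {y1.3} {y2.1, y2.2} {y2.3} {y3.1} {y3.2} {y3.3} on (y2, y3, y1); out.j = own outer ports


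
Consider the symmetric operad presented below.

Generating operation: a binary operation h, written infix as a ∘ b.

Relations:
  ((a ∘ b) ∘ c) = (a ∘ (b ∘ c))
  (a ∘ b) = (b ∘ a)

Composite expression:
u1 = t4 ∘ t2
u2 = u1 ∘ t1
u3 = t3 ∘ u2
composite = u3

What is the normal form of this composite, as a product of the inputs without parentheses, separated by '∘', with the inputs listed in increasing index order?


Any arrangement under h is one operation, so sort the t-inputs.
(t4 ∘ t2) collapses to t4 ∘ t2
((t4 ∘ t2) ∘ t1) collapses to t4 ∘ t2 ∘ t1
(t3 ∘ ((t4 ∘ t2) ∘ t1)) collapses to t3 ∘ t4 ∘ t2 ∘ t1
commutativity sorts the factors: t1 ∘ t2 ∘ t3 ∘ t4

t1 ∘ t2 ∘ t3 ∘ t4


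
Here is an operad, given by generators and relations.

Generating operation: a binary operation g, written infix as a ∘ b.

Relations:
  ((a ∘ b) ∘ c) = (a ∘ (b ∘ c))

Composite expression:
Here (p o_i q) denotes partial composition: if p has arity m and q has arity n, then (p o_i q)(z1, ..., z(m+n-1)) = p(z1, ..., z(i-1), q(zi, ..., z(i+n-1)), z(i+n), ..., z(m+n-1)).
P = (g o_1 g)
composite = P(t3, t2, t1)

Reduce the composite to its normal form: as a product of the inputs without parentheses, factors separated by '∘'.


t3 ∘ t2 ∘ t1

Under associativity of g, the answer is the t's in reading order.
(t3 ∘ t2) linearizes to t3 ∘ t2
((t3 ∘ t2) ∘ t1) linearizes to t3 ∘ t2 ∘ t1


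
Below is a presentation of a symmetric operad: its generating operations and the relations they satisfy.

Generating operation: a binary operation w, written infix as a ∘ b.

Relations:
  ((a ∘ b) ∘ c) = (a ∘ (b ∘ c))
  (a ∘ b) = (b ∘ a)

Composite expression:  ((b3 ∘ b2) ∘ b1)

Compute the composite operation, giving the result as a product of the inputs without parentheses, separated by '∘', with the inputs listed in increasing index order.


b1 ∘ b2 ∘ b3

Key point: w commutes, so take the b-inputs in any fixed order.
(b3 ∘ b2) unparenthesizes to b3 ∘ b2
((b3 ∘ b2) ∘ b1) unparenthesizes to b3 ∘ b2 ∘ b1
commutativity sorts the factors: b1 ∘ b2 ∘ b3


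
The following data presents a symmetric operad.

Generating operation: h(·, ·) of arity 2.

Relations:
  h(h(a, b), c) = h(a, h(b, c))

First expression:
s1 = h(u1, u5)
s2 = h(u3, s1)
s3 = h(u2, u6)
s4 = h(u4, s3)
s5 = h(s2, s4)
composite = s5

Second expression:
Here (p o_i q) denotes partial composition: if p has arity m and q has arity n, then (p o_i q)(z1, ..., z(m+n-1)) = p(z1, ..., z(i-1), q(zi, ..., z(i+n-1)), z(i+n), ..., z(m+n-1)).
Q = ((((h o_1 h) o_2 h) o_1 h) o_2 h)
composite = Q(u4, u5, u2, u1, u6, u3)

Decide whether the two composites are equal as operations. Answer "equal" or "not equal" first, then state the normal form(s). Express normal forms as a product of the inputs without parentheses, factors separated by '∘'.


Normal form of the first expression: u3 ∘ u1 ∘ u5 ∘ u4 ∘ u2 ∘ u6
Normal form of the second expression: u4 ∘ u5 ∘ u2 ∘ u1 ∘ u6 ∘ u3
No match — not equal.

not equal; the first gives u3 ∘ u1 ∘ u5 ∘ u4 ∘ u2 ∘ u6 and the second u4 ∘ u5 ∘ u2 ∘ u1 ∘ u6 ∘ u3


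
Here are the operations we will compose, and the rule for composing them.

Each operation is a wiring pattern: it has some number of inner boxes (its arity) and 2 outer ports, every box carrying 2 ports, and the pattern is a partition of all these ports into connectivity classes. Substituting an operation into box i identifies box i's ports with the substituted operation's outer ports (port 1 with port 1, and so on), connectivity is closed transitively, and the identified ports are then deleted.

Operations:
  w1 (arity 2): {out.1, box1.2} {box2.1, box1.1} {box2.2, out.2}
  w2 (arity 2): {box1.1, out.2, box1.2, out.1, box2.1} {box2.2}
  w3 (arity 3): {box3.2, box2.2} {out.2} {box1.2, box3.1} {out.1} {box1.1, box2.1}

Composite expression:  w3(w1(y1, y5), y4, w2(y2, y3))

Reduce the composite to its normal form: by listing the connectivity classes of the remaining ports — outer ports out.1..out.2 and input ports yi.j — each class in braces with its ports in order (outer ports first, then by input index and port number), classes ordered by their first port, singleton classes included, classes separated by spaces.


{out.1} {out.2} {y1.1, y5.1} {y1.2, y4.1} {y2.1, y2.2, y3.1, y4.2, y5.2} {y3.2}

Treat the ports identified at w3 as solder joints: merge, then drop.
composing w1 on (y1, y5), with out.j its own outer ports: {out.1, y1.2} {out.2, y5.2} {y1.1, y5.1}
composing w2 on (y2, y3), with out.j its own outer ports: {out.1, out.2, y2.1, y2.2, y3.1} {y3.2}
composing w3 on (y1, y5, y4, y2, y3), with out.j its own outer ports: {out.1} {out.2} {y1.1, y5.1} {y1.2, y4.1} {y2.1, y2.2, y3.1, y4.2, y5.2} {y3.2}


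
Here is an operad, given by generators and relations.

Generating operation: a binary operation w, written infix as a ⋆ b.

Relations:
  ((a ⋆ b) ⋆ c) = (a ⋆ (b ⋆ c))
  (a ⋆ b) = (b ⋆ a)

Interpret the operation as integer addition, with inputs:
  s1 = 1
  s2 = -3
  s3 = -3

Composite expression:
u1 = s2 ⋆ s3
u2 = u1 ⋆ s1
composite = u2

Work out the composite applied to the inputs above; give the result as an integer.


-5

(s2 ⋆ s3) = -6
((s2 ⋆ s3) ⋆ s1) = -5


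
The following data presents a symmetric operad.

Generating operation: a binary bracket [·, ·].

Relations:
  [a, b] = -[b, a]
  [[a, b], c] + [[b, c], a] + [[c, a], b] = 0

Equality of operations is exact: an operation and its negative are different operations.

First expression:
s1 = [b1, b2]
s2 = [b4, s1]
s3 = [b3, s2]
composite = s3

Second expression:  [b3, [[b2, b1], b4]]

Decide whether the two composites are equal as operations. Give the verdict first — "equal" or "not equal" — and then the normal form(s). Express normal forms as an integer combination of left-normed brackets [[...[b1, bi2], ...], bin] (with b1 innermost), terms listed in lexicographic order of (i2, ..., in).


The first expression, normalized: [[[b1, b2], b4], b3]
The second expression, normalized: [[[b1, b2], b4], b3]
Both agree, so they are equal.

equal: each reduces to [[[b1, b2], b4], b3]


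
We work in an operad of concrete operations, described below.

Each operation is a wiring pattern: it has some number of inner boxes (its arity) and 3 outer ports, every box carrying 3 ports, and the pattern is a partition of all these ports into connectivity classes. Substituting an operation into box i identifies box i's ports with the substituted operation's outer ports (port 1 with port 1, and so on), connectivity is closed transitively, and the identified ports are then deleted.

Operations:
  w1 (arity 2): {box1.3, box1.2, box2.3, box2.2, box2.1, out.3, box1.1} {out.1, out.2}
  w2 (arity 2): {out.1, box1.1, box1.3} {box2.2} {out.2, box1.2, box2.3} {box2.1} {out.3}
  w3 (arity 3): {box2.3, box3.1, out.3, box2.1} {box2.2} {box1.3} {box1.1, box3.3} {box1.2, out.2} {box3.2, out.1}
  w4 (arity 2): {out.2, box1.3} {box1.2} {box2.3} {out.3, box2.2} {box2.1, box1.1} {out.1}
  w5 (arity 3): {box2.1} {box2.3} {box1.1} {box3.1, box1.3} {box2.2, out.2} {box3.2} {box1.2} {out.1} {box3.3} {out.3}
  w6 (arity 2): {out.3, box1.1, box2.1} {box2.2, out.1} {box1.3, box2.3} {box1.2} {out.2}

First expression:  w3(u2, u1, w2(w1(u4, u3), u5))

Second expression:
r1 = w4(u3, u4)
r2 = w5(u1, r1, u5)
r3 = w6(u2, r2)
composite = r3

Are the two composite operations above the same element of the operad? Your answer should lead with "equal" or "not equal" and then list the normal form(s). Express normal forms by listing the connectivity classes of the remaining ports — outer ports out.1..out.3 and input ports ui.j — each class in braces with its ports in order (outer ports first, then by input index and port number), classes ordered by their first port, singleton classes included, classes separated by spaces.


not equal; the first gives {out.1, out.3, u1.1, u1.3, u3.1, u3.2, u3.3, u4.1, u4.2, u4.3, u5.3} {out.2, u2.2} {u1.2} {u2.1} {u2.3} {u5.1} {u5.2} and the second {out.1, u3.3} {out.2} {out.3, u2.1} {u1.1} {u1.2} {u1.3, u5.1} {u2.2} {u2.3} {u3.1, u4.1} {u3.2} {u4.2} {u4.3} {u5.2} {u5.3}

The first expression reduces to {out.1, out.3, u1.1, u1.3, u3.1, u3.2, u3.3, u4.1, u4.2, u4.3, u5.3} {out.2, u2.2} {u1.2} {u2.1} {u2.3} {u5.1} {u5.2}
The second expression reduces to {out.1, u3.3} {out.2} {out.3, u2.1} {u1.1} {u1.2} {u1.3, u5.1} {u2.2} {u2.3} {u3.1, u4.1} {u3.2} {u4.2} {u4.3} {u5.2} {u5.3}
Different reductions; not equal.


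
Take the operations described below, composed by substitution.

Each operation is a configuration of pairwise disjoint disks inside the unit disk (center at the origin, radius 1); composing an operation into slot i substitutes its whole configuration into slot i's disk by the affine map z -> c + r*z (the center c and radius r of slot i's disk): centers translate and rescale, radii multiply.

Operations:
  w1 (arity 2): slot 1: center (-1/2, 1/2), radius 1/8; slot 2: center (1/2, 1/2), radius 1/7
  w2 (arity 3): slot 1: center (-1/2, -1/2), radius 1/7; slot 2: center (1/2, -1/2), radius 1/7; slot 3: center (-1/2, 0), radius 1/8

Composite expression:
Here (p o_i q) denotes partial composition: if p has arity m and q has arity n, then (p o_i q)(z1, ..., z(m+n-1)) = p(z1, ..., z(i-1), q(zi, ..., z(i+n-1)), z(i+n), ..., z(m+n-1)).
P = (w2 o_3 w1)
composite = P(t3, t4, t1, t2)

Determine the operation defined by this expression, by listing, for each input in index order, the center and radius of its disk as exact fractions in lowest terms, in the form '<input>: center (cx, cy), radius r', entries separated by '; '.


t1: center (-9/16, 1/16), radius 1/64; t2: center (-7/16, 1/16), radius 1/56; t3: center (-1/2, -1/2), radius 1/7; t4: center (1/2, -1/2), radius 1/7


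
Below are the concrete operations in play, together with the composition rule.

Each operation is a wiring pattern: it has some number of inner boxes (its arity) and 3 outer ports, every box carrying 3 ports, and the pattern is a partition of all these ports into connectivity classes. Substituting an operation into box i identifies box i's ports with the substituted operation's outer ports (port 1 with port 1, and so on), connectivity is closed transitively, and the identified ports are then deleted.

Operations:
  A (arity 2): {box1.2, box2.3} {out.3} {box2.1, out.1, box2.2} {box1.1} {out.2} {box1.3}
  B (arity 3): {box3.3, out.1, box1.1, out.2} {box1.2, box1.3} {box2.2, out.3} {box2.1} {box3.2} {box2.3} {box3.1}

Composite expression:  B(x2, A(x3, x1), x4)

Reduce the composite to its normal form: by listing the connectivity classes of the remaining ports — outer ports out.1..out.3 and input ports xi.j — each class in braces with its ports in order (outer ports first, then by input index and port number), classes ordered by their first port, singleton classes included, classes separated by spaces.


Reachability decides: close wires over B-identified ports.
through A, on inputs (x3, x1): {out.1, x1.1, x1.2} {out.2} {out.3} {x1.3, x3.2} {x3.1} {x3.3} (out.j = stage outer ports)
through B, on inputs (x2, x3, x1, x4): {out.1, out.2, x2.1, x4.3} {out.3} {x1.1, x1.2} {x1.3, x3.2} {x2.2, x2.3} {x3.1} {x3.3} {x4.1} {x4.2} (out.j = stage outer ports)

{out.1, out.2, x2.1, x4.3} {out.3} {x1.1, x1.2} {x1.3, x3.2} {x2.2, x2.3} {x3.1} {x3.3} {x4.1} {x4.2}


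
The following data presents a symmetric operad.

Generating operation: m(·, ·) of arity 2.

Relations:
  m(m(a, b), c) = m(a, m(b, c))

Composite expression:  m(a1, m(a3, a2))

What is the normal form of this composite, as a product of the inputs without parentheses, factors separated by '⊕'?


a1 ⊕ a3 ⊕ a2


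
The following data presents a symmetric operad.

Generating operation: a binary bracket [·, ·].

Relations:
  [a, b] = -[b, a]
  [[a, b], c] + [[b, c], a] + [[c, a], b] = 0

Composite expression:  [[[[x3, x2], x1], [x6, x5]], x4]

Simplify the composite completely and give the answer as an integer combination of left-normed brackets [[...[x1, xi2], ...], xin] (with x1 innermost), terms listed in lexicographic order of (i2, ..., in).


-[[[[[x1, x2], x3], x5], x6], x4] + [[[[[x1, x2], x3], x6], x5], x4] + [[[[[x1, x3], x2], x5], x6], x4] - [[[[[x1, x3], x2], x6], x5], x4]

In the tensor algebra, words opening x1 carry the x1-anchored form.
Composite bracket: [[[[x3, x2], x1], [x6, x5]], x4]
Under [a, b] = ab - ba we get 32 signed associative words (2^5 = 32).
Words beginning with x1 determine it all:
  the word x1x2x3x5x6x4 carries sign -1 and contributes -[[[[[x1, x2], x3], x5], x6], x4]
  the word x1x2x3x6x5x4 carries sign +1 and contributes +[[[[[x1, x2], x3], x6], x5], x4]
  the word x1x3x2x5x6x4 carries sign +1 and contributes +[[[[[x1, x3], x2], x5], x6], x4]
  the word x1x3x2x6x5x4 carries sign -1 and contributes -[[[[[x1, x3], x2], x6], x5], x4]


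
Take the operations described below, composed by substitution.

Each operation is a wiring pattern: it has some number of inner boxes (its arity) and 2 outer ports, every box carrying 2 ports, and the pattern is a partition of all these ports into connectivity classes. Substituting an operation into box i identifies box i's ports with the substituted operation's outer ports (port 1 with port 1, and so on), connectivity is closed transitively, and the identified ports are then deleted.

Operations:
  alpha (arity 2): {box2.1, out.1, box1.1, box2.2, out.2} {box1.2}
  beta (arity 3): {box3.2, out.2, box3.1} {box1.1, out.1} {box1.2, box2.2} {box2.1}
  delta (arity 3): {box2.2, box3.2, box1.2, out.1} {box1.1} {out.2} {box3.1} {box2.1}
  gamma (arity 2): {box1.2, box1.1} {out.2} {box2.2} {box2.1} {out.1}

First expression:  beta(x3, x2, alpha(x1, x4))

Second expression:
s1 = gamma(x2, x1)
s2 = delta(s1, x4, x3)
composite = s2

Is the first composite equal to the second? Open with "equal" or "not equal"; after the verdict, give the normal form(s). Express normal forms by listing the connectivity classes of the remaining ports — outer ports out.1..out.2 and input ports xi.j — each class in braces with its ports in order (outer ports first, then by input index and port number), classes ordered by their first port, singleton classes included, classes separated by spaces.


not equal — first {out.1, x3.1} {out.2, x1.1, x4.1, x4.2} {x1.2} {x2.1} {x2.2, x3.2}, second {out.1, x3.2, x4.2} {out.2} {x1.1} {x1.2} {x2.1, x2.2} {x3.1} {x4.1}

Normal form of the first expression: {out.1, x3.1} {out.2, x1.1, x4.1, x4.2} {x1.2} {x2.1} {x2.2, x3.2}
Normal form of the second expression: {out.1, x3.2, x4.2} {out.2} {x1.1} {x1.2} {x2.1, x2.2} {x3.1} {x4.1}
They disagree, so not equal.


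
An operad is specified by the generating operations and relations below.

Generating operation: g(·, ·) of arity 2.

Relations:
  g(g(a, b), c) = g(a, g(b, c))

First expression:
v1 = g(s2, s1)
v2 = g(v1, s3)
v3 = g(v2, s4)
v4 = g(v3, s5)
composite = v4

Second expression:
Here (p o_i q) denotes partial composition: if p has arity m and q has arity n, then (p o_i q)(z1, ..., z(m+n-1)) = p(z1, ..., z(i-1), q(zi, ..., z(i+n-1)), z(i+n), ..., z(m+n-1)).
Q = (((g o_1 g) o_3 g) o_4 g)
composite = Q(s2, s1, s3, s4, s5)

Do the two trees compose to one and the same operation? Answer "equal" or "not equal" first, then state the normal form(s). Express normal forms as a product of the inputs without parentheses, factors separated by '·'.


equal: each reduces to s2 · s1 · s3 · s4 · s5


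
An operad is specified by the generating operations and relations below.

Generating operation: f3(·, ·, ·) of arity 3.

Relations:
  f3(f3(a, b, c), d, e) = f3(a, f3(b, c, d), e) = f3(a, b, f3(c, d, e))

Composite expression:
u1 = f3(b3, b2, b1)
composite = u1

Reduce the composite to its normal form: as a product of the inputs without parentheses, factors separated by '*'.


All parenthesizations of f3 agree; list the b-inputs left to right.
f3(b3, b2, b1) collapses to b3 * b2 * b1

b3 * b2 * b1


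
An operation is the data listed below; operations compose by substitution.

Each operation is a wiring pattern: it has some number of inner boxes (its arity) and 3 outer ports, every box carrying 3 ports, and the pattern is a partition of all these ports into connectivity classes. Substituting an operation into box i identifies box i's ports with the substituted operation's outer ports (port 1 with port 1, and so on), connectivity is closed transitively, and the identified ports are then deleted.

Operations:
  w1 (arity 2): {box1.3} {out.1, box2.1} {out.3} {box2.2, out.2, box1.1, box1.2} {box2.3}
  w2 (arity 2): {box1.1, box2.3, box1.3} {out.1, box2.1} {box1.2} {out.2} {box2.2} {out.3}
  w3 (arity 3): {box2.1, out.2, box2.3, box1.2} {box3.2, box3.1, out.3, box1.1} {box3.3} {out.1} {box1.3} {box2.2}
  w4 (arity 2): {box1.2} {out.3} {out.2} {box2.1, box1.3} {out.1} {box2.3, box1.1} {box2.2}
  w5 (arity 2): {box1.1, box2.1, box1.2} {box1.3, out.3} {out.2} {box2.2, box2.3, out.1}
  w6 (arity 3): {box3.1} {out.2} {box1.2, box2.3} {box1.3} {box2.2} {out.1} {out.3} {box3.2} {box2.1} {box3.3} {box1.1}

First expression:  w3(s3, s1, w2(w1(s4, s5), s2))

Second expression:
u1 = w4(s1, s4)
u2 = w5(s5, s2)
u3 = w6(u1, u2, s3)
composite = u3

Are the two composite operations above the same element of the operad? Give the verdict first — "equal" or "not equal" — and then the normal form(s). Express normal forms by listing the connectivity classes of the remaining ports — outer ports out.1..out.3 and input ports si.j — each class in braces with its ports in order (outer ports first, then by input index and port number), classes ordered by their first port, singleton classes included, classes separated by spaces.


not equal; first: {out.1} {out.2, s1.1, s1.3, s3.2} {out.3, s2.1, s3.1} {s1.2} {s2.2} {s2.3, s5.1} {s3.3} {s4.1, s4.2, s5.2} {s4.3} {s5.3}; second: {out.1} {out.2} {out.3} {s1.1, s4.3} {s1.2} {s1.3, s4.1} {s2.1, s5.1, s5.2} {s2.2, s2.3} {s3.1} {s3.2} {s3.3} {s4.2} {s5.3}

The first expression, normalized: {out.1} {out.2, s1.1, s1.3, s3.2} {out.3, s2.1, s3.1} {s1.2} {s2.2} {s2.3, s5.1} {s3.3} {s4.1, s4.2, s5.2} {s4.3} {s5.3}
The second expression, normalized: {out.1} {out.2} {out.3} {s1.1, s4.3} {s1.2} {s1.3, s4.1} {s2.1, s5.1, s5.2} {s2.2, s2.3} {s3.1} {s3.2} {s3.3} {s4.2} {s5.3}
They disagree, so not equal.


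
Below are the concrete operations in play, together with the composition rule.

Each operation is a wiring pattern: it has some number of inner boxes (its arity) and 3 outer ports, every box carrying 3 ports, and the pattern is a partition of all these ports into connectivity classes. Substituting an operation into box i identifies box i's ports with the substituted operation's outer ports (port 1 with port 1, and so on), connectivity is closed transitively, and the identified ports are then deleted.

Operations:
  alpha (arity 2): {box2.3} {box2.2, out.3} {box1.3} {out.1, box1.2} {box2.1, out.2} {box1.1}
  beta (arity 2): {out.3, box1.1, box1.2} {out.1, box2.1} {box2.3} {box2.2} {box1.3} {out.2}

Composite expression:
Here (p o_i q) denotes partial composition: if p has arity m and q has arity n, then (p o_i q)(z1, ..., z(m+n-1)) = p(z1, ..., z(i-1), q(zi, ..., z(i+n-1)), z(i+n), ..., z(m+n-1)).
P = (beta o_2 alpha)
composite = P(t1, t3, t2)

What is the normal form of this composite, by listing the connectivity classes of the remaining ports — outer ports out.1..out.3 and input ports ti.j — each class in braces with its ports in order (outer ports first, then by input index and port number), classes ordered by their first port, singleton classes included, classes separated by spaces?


{out.1, t3.2} {out.2} {out.3, t1.1, t1.2} {t1.3} {t2.1} {t2.2} {t2.3} {t3.1} {t3.3}

Two ports join when wires chain via beta-identified ports.
through alpha, on inputs (t3, t2): {out.1, t3.2} {out.2, t2.1} {out.3, t2.2} {t2.3} {t3.1} {t3.3} (out.j = stage outer ports)
through beta, on inputs (t1, t3, t2): {out.1, t3.2} {out.2} {out.3, t1.1, t1.2} {t1.3} {t2.1} {t2.2} {t2.3} {t3.1} {t3.3} (out.j = stage outer ports)


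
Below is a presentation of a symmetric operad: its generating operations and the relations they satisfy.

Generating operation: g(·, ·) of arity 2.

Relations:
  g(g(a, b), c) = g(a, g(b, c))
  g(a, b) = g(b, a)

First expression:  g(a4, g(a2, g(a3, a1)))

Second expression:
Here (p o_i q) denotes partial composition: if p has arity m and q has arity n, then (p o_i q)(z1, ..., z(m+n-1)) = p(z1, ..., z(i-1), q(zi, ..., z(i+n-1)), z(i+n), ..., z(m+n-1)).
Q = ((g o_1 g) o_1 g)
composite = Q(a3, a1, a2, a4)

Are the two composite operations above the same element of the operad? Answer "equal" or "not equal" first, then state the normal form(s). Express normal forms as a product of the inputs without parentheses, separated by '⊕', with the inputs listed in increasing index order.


The first expression, normalized: a1 ⊕ a2 ⊕ a3 ⊕ a4
The second expression, normalized: a1 ⊕ a2 ⊕ a3 ⊕ a4
The forms coincide; equal.

equal — both sides give a1 ⊕ a2 ⊕ a3 ⊕ a4


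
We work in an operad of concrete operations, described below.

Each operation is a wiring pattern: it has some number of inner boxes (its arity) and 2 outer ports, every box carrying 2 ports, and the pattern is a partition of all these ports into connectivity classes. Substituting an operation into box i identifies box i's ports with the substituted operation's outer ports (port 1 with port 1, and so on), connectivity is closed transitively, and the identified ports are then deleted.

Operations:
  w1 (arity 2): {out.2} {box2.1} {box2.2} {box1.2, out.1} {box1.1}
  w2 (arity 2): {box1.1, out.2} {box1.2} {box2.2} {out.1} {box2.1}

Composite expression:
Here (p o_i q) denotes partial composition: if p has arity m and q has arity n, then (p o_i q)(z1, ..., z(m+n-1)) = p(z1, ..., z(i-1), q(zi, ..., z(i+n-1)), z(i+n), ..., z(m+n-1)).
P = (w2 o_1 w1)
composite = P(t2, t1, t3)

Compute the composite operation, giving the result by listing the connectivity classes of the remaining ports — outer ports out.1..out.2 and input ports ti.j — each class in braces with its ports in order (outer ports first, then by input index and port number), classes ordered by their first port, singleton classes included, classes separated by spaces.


{out.1} {out.2, t2.2} {t1.1} {t1.2} {t2.1} {t3.1} {t3.2}

Connectivity passes through glued w2-boundaries; trace each wire chain.
the subtree at w1 composes to {out.1, t2.2} {out.2} {t1.1} {t1.2} {t2.1} on (t2, t1); out.j = own outer ports
the subtree at w2 composes to {out.1} {out.2, t2.2} {t1.1} {t1.2} {t2.1} {t3.1} {t3.2} on (t2, t1, t3); out.j = own outer ports


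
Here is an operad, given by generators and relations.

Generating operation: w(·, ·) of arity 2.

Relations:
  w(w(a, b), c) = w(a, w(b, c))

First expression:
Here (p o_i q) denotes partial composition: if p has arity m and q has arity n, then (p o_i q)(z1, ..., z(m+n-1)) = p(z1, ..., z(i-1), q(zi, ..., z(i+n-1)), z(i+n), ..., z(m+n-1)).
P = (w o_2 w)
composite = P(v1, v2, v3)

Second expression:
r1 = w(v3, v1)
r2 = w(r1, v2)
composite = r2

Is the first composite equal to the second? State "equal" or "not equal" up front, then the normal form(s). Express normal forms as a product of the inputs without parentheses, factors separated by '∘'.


not equal: they reduce to v1 ∘ v2 ∘ v3 and v3 ∘ v1 ∘ v2

In normal form, the first expression is v1 ∘ v2 ∘ v3
In normal form, the second expression is v3 ∘ v1 ∘ v2
The normal forms differ: not equal.


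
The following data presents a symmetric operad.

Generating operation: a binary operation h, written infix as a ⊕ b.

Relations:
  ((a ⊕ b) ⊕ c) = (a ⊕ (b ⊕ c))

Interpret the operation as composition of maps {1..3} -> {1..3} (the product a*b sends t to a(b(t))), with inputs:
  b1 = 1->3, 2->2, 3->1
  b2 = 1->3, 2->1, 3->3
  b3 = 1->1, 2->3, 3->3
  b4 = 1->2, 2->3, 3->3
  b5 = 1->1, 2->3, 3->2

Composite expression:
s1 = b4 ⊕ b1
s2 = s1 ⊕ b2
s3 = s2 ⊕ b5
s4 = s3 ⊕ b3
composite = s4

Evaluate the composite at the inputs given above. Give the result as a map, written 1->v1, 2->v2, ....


(b4 ⊕ b1) = 1->3, 2->3, 3->2
((b4 ⊕ b1) ⊕ b2) = 1->2, 2->3, 3->2
(((b4 ⊕ b1) ⊕ b2) ⊕ b5) = 1->2, 2->2, 3->3
((((b4 ⊕ b1) ⊕ b2) ⊕ b5) ⊕ b3) = 1->2, 2->3, 3->3

1->2, 2->3, 3->3


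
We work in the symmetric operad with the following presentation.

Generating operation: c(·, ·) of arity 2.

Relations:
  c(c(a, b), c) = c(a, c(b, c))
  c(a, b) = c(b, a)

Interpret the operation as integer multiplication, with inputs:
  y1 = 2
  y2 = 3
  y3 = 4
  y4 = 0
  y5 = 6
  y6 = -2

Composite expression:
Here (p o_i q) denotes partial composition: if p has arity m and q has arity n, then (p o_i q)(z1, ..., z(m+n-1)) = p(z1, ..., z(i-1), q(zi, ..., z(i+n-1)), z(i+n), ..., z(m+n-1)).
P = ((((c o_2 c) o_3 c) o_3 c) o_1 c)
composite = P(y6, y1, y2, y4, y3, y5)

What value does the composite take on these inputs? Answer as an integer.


0

c(y6, y1) = -4
c(y4, y3) = 0
c(c(y4, y3), y5) = 0
c(y2, c(c(y4, y3), y5)) = 0
c(c(y6, y1), c(y2, c(c(y4, y3), y5))) = 0


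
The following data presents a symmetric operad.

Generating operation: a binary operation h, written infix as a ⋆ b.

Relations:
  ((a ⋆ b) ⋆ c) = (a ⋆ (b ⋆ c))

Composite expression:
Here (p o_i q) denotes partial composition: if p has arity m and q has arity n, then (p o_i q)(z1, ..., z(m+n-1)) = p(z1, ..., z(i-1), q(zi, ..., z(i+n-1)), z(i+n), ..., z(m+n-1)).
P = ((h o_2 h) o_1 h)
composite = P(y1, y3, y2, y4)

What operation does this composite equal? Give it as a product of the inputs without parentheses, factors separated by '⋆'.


Every regrouping of h is equal, so read the y-inputs in written order.
(y1 ⋆ y3) linearizes to y1 ⋆ y3
(y2 ⋆ y4) linearizes to y2 ⋆ y4
((y1 ⋆ y3) ⋆ (y2 ⋆ y4)) linearizes to y1 ⋆ y3 ⋆ y2 ⋆ y4

y1 ⋆ y3 ⋆ y2 ⋆ y4
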